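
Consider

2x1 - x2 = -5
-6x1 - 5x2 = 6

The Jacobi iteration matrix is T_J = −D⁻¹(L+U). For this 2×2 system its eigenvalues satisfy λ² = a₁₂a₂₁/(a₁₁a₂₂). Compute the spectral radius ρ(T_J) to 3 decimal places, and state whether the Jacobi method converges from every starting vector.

a₁₂a₂₁/(a₁₁a₂₂) = (-1)·(-6) / ((2)·(-5)) = -0.600000
ρ = √|-0.600000| = √0.600000 = 0.775
ρ < 1, so Jacobi converges

0.775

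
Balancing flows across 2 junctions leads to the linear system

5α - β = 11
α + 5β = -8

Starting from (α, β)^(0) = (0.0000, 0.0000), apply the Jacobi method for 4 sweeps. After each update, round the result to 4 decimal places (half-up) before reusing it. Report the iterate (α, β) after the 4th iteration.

Iteration 1:
  α = (11 - (-1)·0.0000) / (5) = 2.2000
  β = (-8 - (1)·0.0000) / (5) = -1.6000
Iteration 2:
  α = (11 - (-1)·-1.6000) / (5) = 1.8800
  β = (-8 - (1)·2.2000) / (5) = -2.0400
Iteration 3:
  α = (11 - (-1)·-2.0400) / (5) = 1.7920
  β = (-8 - (1)·1.8800) / (5) = -1.9760
Iteration 4:
  α = (11 - (-1)·-1.9760) / (5) = 1.8048
  β = (-8 - (1)·1.7920) / (5) = -1.9584

(1.8048, -1.9584)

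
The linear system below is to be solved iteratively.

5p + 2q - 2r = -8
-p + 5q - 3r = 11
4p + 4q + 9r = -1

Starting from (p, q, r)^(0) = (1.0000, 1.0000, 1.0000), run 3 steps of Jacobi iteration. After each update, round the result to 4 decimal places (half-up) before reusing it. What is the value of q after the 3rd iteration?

1.1200

Iteration 1:
  p = (-8 - (2)·1.0000 - (-2)·1.0000) / (5) = -1.6000
  q = (11 - (-1)·1.0000 - (-3)·1.0000) / (5) = 3.0000
  r = (-1 - (4)·1.0000 - (4)·1.0000) / (9) = -1.0000
Iteration 2:
  p = (-8 - (2)·3.0000 - (-2)·-1.0000) / (5) = -3.2000
  q = (11 - (-1)·-1.6000 - (-3)·-1.0000) / (5) = 1.2800
  r = (-1 - (4)·-1.6000 - (4)·3.0000) / (9) = -0.7333
Iteration 3:
  p = (-8 - (2)·1.2800 - (-2)·-0.7333) / (5) = -2.4053
  q = (11 - (-1)·-3.2000 - (-3)·-0.7333) / (5) = 1.1200
  r = (-1 - (4)·-3.2000 - (4)·1.2800) / (9) = 0.7422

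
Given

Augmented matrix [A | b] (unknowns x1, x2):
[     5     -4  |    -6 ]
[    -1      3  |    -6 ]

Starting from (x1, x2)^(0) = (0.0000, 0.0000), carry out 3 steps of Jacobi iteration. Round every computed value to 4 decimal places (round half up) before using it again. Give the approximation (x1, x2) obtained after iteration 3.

(-3.1200, -2.9333)

Iteration 1:
  x1 = (-6 - (-4)·0.0000) / (5) = -1.2000
  x2 = (-6 - (-1)·0.0000) / (3) = -2.0000
Iteration 2:
  x1 = (-6 - (-4)·-2.0000) / (5) = -2.8000
  x2 = (-6 - (-1)·-1.2000) / (3) = -2.4000
Iteration 3:
  x1 = (-6 - (-4)·-2.4000) / (5) = -3.1200
  x2 = (-6 - (-1)·-2.8000) / (3) = -2.9333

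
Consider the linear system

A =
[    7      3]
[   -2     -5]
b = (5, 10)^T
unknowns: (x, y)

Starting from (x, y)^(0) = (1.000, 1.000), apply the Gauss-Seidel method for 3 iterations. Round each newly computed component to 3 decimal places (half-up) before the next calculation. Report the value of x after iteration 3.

1.849

Iteration 1:
  x = (5 - (3)·1.000) / (7) = 0.286
  y = (10 - (-2)·0.286) / (-5) = -2.114
Iteration 2:
  x = (5 - (3)·-2.114) / (7) = 1.620
  y = (10 - (-2)·1.620) / (-5) = -2.648
Iteration 3:
  x = (5 - (3)·-2.648) / (7) = 1.849
  y = (10 - (-2)·1.849) / (-5) = -2.740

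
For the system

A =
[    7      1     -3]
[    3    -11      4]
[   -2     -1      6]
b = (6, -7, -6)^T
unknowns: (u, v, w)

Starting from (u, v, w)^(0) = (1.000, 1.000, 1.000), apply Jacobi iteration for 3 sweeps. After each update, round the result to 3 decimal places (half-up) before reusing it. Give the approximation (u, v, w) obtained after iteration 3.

(0.573, 0.614, -0.719)

Iteration 1:
  u = (6 - (1)·1.000 - (-3)·1.000) / (7) = 1.143
  v = (-7 - (3)·1.000 - (4)·1.000) / (-11) = 1.273
  w = (-6 - (-2)·1.000 - (-1)·1.000) / (6) = -0.500
Iteration 2:
  u = (6 - (1)·1.273 - (-3)·-0.500) / (7) = 0.461
  v = (-7 - (3)·1.143 - (4)·-0.500) / (-11) = 0.766
  w = (-6 - (-2)·1.143 - (-1)·1.273) / (6) = -0.407
Iteration 3:
  u = (6 - (1)·0.766 - (-3)·-0.407) / (7) = 0.573
  v = (-7 - (3)·0.461 - (4)·-0.407) / (-11) = 0.614
  w = (-6 - (-2)·0.461 - (-1)·0.766) / (6) = -0.719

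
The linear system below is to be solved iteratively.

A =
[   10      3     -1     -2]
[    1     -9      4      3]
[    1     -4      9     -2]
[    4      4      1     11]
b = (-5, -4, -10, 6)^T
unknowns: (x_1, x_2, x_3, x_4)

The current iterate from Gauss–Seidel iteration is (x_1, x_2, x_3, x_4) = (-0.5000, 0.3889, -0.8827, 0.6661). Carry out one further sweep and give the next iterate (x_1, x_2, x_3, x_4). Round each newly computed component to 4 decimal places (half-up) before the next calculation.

One sweep:
  x_1 = (-5 - (3)·0.3889 - (-1)·-0.8827 - (-2)·0.6661) / (10) = -0.5717
  x_2 = (-4 - (1)·-0.5717 - (4)·-0.8827 - (3)·0.6661) / (-9) = 0.2106
  x_3 = (-10 - (1)·-0.5717 - (-4)·0.2106 - (-2)·0.6661) / (9) = -0.8060
  x_4 = (6 - (4)·-0.5717 - (4)·0.2106 - (1)·-0.8060) / (11) = 0.7500

(-0.5717, 0.2106, -0.8060, 0.7500)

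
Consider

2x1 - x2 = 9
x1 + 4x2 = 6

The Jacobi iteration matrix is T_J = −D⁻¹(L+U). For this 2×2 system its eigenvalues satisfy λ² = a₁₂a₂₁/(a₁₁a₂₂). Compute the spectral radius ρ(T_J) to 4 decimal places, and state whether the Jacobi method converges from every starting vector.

0.3536

a₁₂a₂₁/(a₁₁a₂₂) = (-1)·(1) / ((2)·(4)) = -0.125000
ρ = √|-0.125000| = √0.125000 = 0.3536
ρ < 1, so Jacobi converges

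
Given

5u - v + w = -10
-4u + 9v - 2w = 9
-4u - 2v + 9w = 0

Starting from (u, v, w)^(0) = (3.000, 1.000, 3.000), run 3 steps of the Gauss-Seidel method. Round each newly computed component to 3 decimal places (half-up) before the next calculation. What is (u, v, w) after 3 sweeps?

Iteration 1:
  u = (-10 - (-1)·1.000 - (1)·3.000) / (5) = -2.400
  v = (9 - (-4)·-2.400 - (-2)·3.000) / (9) = 0.600
  w = (0 - (-4)·-2.400 - (-2)·0.600) / (9) = -0.933
Iteration 2:
  u = (-10 - (-1)·0.600 - (1)·-0.933) / (5) = -1.693
  v = (9 - (-4)·-1.693 - (-2)·-0.933) / (9) = 0.040
  w = (0 - (-4)·-1.693 - (-2)·0.040) / (9) = -0.744
Iteration 3:
  u = (-10 - (-1)·0.040 - (1)·-0.744) / (5) = -1.843
  v = (9 - (-4)·-1.843 - (-2)·-0.744) / (9) = 0.016
  w = (0 - (-4)·-1.843 - (-2)·0.016) / (9) = -0.816

(-1.843, 0.016, -0.816)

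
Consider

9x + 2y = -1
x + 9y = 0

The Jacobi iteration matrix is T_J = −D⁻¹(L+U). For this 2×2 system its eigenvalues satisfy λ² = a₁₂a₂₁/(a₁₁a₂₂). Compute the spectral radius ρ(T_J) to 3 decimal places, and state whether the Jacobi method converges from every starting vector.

a₁₂a₂₁/(a₁₁a₂₂) = (2)·(1) / ((9)·(9)) = 0.024691
ρ = √|0.024691| = √0.024691 = 0.157
ρ < 1, so Jacobi converges

0.157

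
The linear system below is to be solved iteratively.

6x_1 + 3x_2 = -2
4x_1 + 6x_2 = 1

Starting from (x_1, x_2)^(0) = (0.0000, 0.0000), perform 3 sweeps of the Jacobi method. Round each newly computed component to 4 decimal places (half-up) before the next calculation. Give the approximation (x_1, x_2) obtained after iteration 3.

(-0.5278, 0.4445)

Iteration 1:
  x_1 = (-2 - (3)·0.0000) / (6) = -0.3333
  x_2 = (1 - (4)·0.0000) / (6) = 0.1667
Iteration 2:
  x_1 = (-2 - (3)·0.1667) / (6) = -0.4167
  x_2 = (1 - (4)·-0.3333) / (6) = 0.3889
Iteration 3:
  x_1 = (-2 - (3)·0.3889) / (6) = -0.5278
  x_2 = (1 - (4)·-0.4167) / (6) = 0.4445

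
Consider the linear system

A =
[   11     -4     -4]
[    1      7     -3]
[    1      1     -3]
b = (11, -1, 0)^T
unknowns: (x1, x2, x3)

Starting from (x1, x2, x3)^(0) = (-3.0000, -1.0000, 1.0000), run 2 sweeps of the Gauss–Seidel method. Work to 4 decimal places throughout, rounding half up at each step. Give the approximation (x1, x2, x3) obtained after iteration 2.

(1.1905, -0.1496, 0.3470)

Iteration 1:
  x1 = (11 - (-4)·-1.0000 - (-4)·1.0000) / (11) = 1.0000
  x2 = (-1 - (1)·1.0000 - (-3)·1.0000) / (7) = 0.1429
  x3 = (0 - (1)·1.0000 - (1)·0.1429) / (-3) = 0.3810
Iteration 2:
  x1 = (11 - (-4)·0.1429 - (-4)·0.3810) / (11) = 1.1905
  x2 = (-1 - (1)·1.1905 - (-3)·0.3810) / (7) = -0.1496
  x3 = (0 - (1)·1.1905 - (1)·-0.1496) / (-3) = 0.3470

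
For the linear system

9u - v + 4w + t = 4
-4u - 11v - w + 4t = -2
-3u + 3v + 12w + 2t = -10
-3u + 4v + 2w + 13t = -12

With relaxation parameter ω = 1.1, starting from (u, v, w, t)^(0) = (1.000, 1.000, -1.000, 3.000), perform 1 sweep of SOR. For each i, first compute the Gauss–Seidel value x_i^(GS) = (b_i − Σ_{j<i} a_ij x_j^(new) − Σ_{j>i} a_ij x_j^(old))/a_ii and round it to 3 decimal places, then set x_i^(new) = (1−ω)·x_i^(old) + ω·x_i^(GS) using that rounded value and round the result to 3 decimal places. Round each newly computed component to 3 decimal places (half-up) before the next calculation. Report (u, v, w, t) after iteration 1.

Iteration 1:
  u: GS value = (4 - (-1)·1.000 - (4)·-1.000 - (1)·3.000) / (9) = 0.667;  u ← (1−ω)·1.000 + ω·0.667 = 0.634
  v: GS value = (-2 - (-4)·0.634 - (-1)·-1.000 - (4)·3.000) / (-11) = 1.133;  v ← (1−ω)·1.000 + ω·1.133 = 1.146
  w: GS value = (-10 - (-3)·0.634 - (3)·1.146 - (2)·3.000) / (12) = -1.461;  w ← (1−ω)·-1.000 + ω·-1.461 = -1.507
  t: GS value = (-12 - (-3)·0.634 - (4)·1.146 - (2)·-1.507) / (13) = -0.898;  t ← (1−ω)·3.000 + ω·-0.898 = -1.288

(0.634, 1.146, -1.507, -1.288)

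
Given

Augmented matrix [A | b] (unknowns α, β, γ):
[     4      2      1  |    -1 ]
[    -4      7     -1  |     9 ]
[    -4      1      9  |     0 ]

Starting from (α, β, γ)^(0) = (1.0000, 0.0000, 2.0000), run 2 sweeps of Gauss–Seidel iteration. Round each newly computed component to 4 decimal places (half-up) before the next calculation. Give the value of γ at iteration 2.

-0.4047

Iteration 1:
  α = (-1 - (2)·0.0000 - (1)·2.0000) / (4) = -0.7500
  β = (9 - (-4)·-0.7500 - (-1)·2.0000) / (7) = 1.1429
  γ = (0 - (-4)·-0.7500 - (1)·1.1429) / (9) = -0.4603
Iteration 2:
  α = (-1 - (2)·1.1429 - (1)·-0.4603) / (4) = -0.7064
  β = (9 - (-4)·-0.7064 - (-1)·-0.4603) / (7) = 0.8163
  γ = (0 - (-4)·-0.7064 - (1)·0.8163) / (9) = -0.4047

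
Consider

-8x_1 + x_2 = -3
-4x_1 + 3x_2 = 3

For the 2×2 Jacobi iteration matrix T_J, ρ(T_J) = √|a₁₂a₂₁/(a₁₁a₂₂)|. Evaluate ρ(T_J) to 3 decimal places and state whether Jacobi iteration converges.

a₁₂a₂₁/(a₁₁a₂₂) = (1)·(-4) / ((-8)·(3)) = 0.166667
ρ = √|0.166667| = √0.166667 = 0.408
ρ < 1, so Jacobi converges

0.408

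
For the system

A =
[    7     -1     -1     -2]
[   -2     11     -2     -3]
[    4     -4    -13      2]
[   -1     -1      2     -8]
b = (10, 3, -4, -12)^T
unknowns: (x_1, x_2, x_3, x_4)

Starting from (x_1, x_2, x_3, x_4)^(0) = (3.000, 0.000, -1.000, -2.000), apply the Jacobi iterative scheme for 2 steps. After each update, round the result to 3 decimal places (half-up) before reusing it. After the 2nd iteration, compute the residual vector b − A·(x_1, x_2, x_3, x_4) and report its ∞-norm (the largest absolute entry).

Iteration 1:
  x_1 = (10 - (-1)·0.000 - (-1)·-1.000 - (-2)·-2.000) / (7) = 0.714
  x_2 = (3 - (-2)·3.000 - (-2)·-1.000 - (-3)·-2.000) / (11) = 0.091
  x_3 = (-4 - (4)·3.000 - (-4)·0.000 - (2)·-2.000) / (-13) = 0.923
  x_4 = (-12 - (-1)·3.000 - (-1)·0.000 - (2)·-1.000) / (-8) = 0.875
Iteration 2:
  x_1 = (10 - (-1)·0.091 - (-1)·0.923 - (-2)·0.875) / (7) = 1.823
  x_2 = (3 - (-2)·0.714 - (-2)·0.923 - (-3)·0.875) / (11) = 0.809
  x_3 = (-4 - (4)·0.714 - (-4)·0.091 - (2)·0.875) / (-13) = 0.634
  x_4 = (-12 - (-1)·0.714 - (-1)·0.091 - (2)·0.923) / (-8) = 1.630
Residual b − A·x = (1.942, 3.905, -3.074, 2.404); ∞-norm = 3.905

3.905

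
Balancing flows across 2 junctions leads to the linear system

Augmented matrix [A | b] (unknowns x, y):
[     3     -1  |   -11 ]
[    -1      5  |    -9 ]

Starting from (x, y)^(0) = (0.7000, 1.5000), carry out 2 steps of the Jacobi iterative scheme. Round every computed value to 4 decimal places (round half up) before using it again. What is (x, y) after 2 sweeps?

(-4.2200, -2.4333)

Iteration 1:
  x = (-11 - (-1)·1.5000) / (3) = -3.1667
  y = (-9 - (-1)·0.7000) / (5) = -1.6600
Iteration 2:
  x = (-11 - (-1)·-1.6600) / (3) = -4.2200
  y = (-9 - (-1)·-3.1667) / (5) = -2.4333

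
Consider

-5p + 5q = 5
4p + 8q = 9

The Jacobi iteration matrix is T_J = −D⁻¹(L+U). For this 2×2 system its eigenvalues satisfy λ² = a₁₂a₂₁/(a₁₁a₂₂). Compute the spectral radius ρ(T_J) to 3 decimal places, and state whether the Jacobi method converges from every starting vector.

0.707

a₁₂a₂₁/(a₁₁a₂₂) = (5)·(4) / ((-5)·(8)) = -0.500000
ρ = √|-0.500000| = √0.500000 = 0.707
ρ < 1, so Jacobi converges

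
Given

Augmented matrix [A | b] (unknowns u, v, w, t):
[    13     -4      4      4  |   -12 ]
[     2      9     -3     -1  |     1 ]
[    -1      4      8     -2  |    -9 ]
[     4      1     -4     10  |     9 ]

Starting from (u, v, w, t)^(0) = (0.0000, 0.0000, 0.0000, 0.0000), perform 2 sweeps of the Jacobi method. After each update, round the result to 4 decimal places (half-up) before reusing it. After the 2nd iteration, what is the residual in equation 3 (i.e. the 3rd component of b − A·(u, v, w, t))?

0.1989

Iteration 1:
  u = (-12 - (-4)·0.0000 - (4)·0.0000 - (4)·0.0000) / (13) = -0.9231
  v = (1 - (2)·0.0000 - (-3)·0.0000 - (-1)·0.0000) / (9) = 0.1111
  w = (-9 - (-1)·0.0000 - (4)·0.0000 - (-2)·0.0000) / (8) = -1.1250
  t = (9 - (4)·0.0000 - (1)·0.0000 - (-4)·0.0000) / (10) = 0.9000
Iteration 2:
  u = (-12 - (-4)·0.1111 - (4)·-1.1250 - (4)·0.9000) / (13) = -0.8197
  v = (1 - (2)·-0.9231 - (-3)·-1.1250 - (-1)·0.9000) / (9) = 0.0412
  w = (-9 - (-1)·-0.9231 - (4)·0.1111 - (-2)·0.9000) / (8) = -1.0709
  t = (9 - (4)·-0.9231 - (1)·0.1111 - (-4)·-1.1250) / (10) = 0.8081
Residual b − A·x = (-0.1279, -0.1360, 0.1989, -0.1270)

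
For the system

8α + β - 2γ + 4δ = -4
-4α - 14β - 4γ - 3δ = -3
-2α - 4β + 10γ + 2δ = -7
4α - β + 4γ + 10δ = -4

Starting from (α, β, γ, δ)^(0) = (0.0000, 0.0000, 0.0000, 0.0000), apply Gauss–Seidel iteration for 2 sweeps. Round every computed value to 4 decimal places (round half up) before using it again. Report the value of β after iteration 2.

0.5976

Iteration 1:
  α = (-4 - (1)·0.0000 - (-2)·0.0000 - (4)·0.0000) / (8) = -0.5000
  β = (-3 - (-4)·-0.5000 - (-4)·0.0000 - (-3)·0.0000) / (-14) = 0.3571
  γ = (-7 - (-2)·-0.5000 - (-4)·0.3571 - (2)·0.0000) / (10) = -0.6572
  δ = (-4 - (4)·-0.5000 - (-1)·0.3571 - (4)·-0.6572) / (10) = 0.0986
Iteration 2:
  α = (-4 - (1)·0.3571 - (-2)·-0.6572 - (4)·0.0986) / (8) = -0.7582
  β = (-3 - (-4)·-0.7582 - (-4)·-0.6572 - (-3)·0.0986) / (-14) = 0.5976
  γ = (-7 - (-2)·-0.7582 - (-4)·0.5976 - (2)·0.0986) / (10) = -0.6323
  δ = (-4 - (4)·-0.7582 - (-1)·0.5976 - (4)·-0.6323) / (10) = 0.2160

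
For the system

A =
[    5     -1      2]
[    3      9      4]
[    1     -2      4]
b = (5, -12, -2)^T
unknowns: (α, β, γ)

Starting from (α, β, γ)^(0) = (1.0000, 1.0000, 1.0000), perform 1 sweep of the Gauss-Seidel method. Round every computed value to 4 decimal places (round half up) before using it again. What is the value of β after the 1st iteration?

Iteration 1:
  α = (5 - (-1)·1.0000 - (2)·1.0000) / (5) = 0.8000
  β = (-12 - (3)·0.8000 - (4)·1.0000) / (9) = -2.0444
  γ = (-2 - (1)·0.8000 - (-2)·-2.0444) / (4) = -1.7222

-2.0444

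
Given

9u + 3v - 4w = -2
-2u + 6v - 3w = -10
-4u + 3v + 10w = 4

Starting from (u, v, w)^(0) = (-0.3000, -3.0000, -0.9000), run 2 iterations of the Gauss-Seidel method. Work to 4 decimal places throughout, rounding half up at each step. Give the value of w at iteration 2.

1.0133

Iteration 1:
  u = (-2 - (3)·-3.0000 - (-4)·-0.9000) / (9) = 0.3778
  v = (-10 - (-2)·0.3778 - (-3)·-0.9000) / (6) = -1.9907
  w = (4 - (-4)·0.3778 - (3)·-1.9907) / (10) = 1.1483
Iteration 2:
  u = (-2 - (3)·-1.9907 - (-4)·1.1483) / (9) = 0.9517
  v = (-10 - (-2)·0.9517 - (-3)·1.1483) / (6) = -0.7753
  w = (4 - (-4)·0.9517 - (3)·-0.7753) / (10) = 1.0133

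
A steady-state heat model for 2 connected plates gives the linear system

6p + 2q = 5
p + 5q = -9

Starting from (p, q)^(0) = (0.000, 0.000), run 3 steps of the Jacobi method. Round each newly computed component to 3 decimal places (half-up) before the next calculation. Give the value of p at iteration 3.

1.489

Iteration 1:
  p = (5 - (2)·0.000) / (6) = 0.833
  q = (-9 - (1)·0.000) / (5) = -1.800
Iteration 2:
  p = (5 - (2)·-1.800) / (6) = 1.433
  q = (-9 - (1)·0.833) / (5) = -1.967
Iteration 3:
  p = (5 - (2)·-1.967) / (6) = 1.489
  q = (-9 - (1)·1.433) / (5) = -2.087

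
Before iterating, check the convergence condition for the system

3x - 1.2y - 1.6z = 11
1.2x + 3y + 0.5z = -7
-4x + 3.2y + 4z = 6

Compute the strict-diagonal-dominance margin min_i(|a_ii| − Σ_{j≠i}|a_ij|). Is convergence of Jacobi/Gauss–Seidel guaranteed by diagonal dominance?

row 1: |3| − (1.2+1.6) = 0.2
row 2: |3| − (1.2+0.5) = 1.3
row 3: |4| − (4+3.2) = -3.2
minimum over rows = -3.2 → not strictly diagonally dominant

-3.2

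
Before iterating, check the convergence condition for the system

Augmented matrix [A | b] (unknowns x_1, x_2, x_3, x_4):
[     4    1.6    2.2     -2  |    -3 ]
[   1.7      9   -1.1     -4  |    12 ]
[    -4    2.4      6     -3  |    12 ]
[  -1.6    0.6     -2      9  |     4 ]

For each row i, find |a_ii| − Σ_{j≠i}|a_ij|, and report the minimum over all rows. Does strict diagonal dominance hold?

row 1: |4| − (1.6+2.2+2) = -1.8
row 2: |9| − (1.7+1.1+4) = 2.2
row 3: |6| − (4+2.4+3) = -3.4
row 4: |9| − (1.6+0.6+2) = 4.8
minimum over rows = -3.4 → not strictly diagonally dominant

-3.4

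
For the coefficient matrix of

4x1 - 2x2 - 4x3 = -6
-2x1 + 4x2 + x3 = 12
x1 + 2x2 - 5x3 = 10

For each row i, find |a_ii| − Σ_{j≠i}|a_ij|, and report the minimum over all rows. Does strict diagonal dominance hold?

row 1: |4| − (2+4) = -2
row 2: |4| − (2+1) = 1
row 3: |-5| − (1+2) = 2
minimum over rows = -2 → not strictly diagonally dominant

-2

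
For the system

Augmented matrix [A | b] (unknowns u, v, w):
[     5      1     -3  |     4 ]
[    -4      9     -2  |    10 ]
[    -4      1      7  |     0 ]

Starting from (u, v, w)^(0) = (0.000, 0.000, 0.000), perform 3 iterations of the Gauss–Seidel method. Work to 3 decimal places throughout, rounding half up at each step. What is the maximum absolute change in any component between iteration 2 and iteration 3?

0.047

Iteration 1:
  u = (4 - (1)·0.000 - (-3)·0.000) / (5) = 0.800
  v = (10 - (-4)·0.800 - (-2)·0.000) / (9) = 1.467
  w = (0 - (-4)·0.800 - (1)·1.467) / (7) = 0.248
Iteration 2:
  u = (4 - (1)·1.467 - (-3)·0.248) / (5) = 0.655
  v = (10 - (-4)·0.655 - (-2)·0.248) / (9) = 1.457
  w = (0 - (-4)·0.655 - (1)·1.457) / (7) = 0.166
Iteration 3:
  u = (4 - (1)·1.457 - (-3)·0.166) / (5) = 0.608
  v = (10 - (-4)·0.608 - (-2)·0.166) / (9) = 1.418
  w = (0 - (-4)·0.608 - (1)·1.418) / (7) = 0.145
Change: (-0.047, -0.039, -0.021) → max |·| = 0.047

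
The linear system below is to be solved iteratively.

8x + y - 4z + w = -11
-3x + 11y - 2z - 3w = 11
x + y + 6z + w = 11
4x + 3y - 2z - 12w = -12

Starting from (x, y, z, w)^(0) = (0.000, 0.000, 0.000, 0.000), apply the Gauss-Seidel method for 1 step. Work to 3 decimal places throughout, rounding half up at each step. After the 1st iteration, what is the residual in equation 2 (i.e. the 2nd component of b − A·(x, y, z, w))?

5.032

Iteration 1:
  x = (-11 - (1)·0.000 - (-4)·0.000 - (1)·0.000) / (8) = -1.375
  y = (11 - (-3)·-1.375 - (-2)·0.000 - (-3)·0.000) / (11) = 0.625
  z = (11 - (1)·-1.375 - (1)·0.625 - (1)·0.000) / (6) = 1.958
  w = (-12 - (4)·-1.375 - (3)·0.625 - (-2)·1.958) / (-12) = 0.372
Residual b − A·x = (6.835, 5.032, -0.370, 0.005)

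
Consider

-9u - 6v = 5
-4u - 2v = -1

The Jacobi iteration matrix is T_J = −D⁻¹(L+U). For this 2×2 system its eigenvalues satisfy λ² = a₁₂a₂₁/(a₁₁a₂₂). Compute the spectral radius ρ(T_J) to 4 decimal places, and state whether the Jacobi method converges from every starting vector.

1.1547

a₁₂a₂₁/(a₁₁a₂₂) = (-6)·(-4) / ((-9)·(-2)) = 1.333333
ρ = √|1.333333| = √1.333333 = 1.1547
ρ > 1, so Jacobi diverges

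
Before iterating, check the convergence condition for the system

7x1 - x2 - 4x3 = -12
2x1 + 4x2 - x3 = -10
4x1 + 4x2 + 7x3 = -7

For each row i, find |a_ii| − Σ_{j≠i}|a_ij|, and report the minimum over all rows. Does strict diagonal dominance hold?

-1

row 1: |7| − (1+4) = 2
row 2: |4| − (2+1) = 1
row 3: |7| − (4+4) = -1
minimum over rows = -1 → not strictly diagonally dominant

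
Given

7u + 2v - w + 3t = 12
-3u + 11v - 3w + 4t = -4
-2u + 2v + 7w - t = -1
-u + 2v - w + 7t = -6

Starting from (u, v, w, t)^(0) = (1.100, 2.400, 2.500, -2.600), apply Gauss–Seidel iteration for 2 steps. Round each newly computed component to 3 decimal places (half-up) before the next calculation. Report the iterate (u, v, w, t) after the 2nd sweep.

(1.582, 0.373, 0.044, -0.731)

Iteration 1:
  u = (12 - (2)·2.400 - (-1)·2.500 - (3)·-2.600) / (7) = 2.500
  v = (-4 - (-3)·2.500 - (-3)·2.500 - (4)·-2.600) / (11) = 1.945
  w = (-1 - (-2)·2.500 - (2)·1.945 - (-1)·-2.600) / (7) = -0.356
  t = (-6 - (-1)·2.500 - (2)·1.945 - (-1)·-0.356) / (7) = -1.107
Iteration 2:
  u = (12 - (2)·1.945 - (-1)·-0.356 - (3)·-1.107) / (7) = 1.582
  v = (-4 - (-3)·1.582 - (-3)·-0.356 - (4)·-1.107) / (11) = 0.373
  w = (-1 - (-2)·1.582 - (2)·0.373 - (-1)·-1.107) / (7) = 0.044
  t = (-6 - (-1)·1.582 - (2)·0.373 - (-1)·0.044) / (7) = -0.731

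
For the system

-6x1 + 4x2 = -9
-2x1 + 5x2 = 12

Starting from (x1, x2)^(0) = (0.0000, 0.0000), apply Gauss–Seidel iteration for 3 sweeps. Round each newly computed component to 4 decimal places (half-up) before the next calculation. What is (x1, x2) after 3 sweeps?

(4.0333, 4.0133)

Iteration 1:
  x1 = (-9 - (4)·0.0000) / (-6) = 1.5000
  x2 = (12 - (-2)·1.5000) / (5) = 3.0000
Iteration 2:
  x1 = (-9 - (4)·3.0000) / (-6) = 3.5000
  x2 = (12 - (-2)·3.5000) / (5) = 3.8000
Iteration 3:
  x1 = (-9 - (4)·3.8000) / (-6) = 4.0333
  x2 = (12 - (-2)·4.0333) / (5) = 4.0133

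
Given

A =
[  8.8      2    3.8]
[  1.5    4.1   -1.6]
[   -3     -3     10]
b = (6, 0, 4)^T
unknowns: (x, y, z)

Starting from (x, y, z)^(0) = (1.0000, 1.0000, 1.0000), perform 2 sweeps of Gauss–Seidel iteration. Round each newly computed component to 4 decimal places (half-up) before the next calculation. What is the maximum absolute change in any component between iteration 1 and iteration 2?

0.3472

Iteration 1:
  x = (6 - (2)·1.0000 - (3.8)·1.0000) / (8.8) = 0.0227
  y = (0 - (1.5)·0.0227 - (-1.6)·1.0000) / (4.1) = 0.3819
  z = (4 - (-3)·0.0227 - (-3)·0.3819) / (10) = 0.5214
Iteration 2:
  x = (6 - (2)·0.3819 - (3.8)·0.5214) / (8.8) = 0.3699
  y = (0 - (1.5)·0.3699 - (-1.6)·0.5214) / (4.1) = 0.0681
  z = (4 - (-3)·0.3699 - (-3)·0.0681) / (10) = 0.5314
Change: (0.3472, -0.3138, 0.0100) → max |·| = 0.3472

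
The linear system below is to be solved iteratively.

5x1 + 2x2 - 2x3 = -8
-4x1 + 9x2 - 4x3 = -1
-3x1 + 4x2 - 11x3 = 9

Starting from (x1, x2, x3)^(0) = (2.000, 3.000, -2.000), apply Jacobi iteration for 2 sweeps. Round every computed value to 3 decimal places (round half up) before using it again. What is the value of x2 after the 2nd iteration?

-1.832

Iteration 1:
  x1 = (-8 - (2)·3.000 - (-2)·-2.000) / (5) = -3.600
  x2 = (-1 - (-4)·2.000 - (-4)·-2.000) / (9) = -0.111
  x3 = (9 - (-3)·2.000 - (4)·3.000) / (-11) = -0.273
Iteration 2:
  x1 = (-8 - (2)·-0.111 - (-2)·-0.273) / (5) = -1.665
  x2 = (-1 - (-4)·-3.600 - (-4)·-0.273) / (9) = -1.832
  x3 = (9 - (-3)·-3.600 - (4)·-0.111) / (-11) = 0.123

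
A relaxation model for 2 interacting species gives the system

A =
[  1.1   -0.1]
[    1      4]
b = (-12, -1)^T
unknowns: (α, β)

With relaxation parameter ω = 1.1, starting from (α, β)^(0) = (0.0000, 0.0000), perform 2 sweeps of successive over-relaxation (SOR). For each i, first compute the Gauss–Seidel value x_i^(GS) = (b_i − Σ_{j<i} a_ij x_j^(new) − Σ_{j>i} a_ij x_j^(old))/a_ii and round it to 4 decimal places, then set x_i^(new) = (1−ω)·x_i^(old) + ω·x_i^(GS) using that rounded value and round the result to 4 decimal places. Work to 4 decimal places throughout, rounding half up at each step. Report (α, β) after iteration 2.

Iteration 1:
  α: GS value = (-12 - (-0.1)·0.0000) / (1.1) = -10.9091;  α ← (1−ω)·0.0000 + ω·-10.9091 = -12.0000
  β: GS value = (-1 - (1)·-12.0000) / (4) = 2.7500;  β ← (1−ω)·0.0000 + ω·2.7500 = 3.0250
Iteration 2:
  α: GS value = (-12 - (-0.1)·3.0250) / (1.1) = -10.6341;  α ← (1−ω)·-12.0000 + ω·-10.6341 = -10.4975
  β: GS value = (-1 - (1)·-10.4975) / (4) = 2.3744;  β ← (1−ω)·3.0250 + ω·2.3744 = 2.3093

(-10.4975, 2.3093)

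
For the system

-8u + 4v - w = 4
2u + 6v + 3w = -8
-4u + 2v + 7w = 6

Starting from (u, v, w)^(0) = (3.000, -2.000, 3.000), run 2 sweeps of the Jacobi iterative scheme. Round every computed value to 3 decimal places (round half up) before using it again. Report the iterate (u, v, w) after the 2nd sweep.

(-2.809, -2.280, 0.881)

Iteration 1:
  u = (4 - (4)·-2.000 - (-1)·3.000) / (-8) = -1.875
  v = (-8 - (2)·3.000 - (3)·3.000) / (6) = -3.833
  w = (6 - (-4)·3.000 - (2)·-2.000) / (7) = 3.143
Iteration 2:
  u = (4 - (4)·-3.833 - (-1)·3.143) / (-8) = -2.809
  v = (-8 - (2)·-1.875 - (3)·3.143) / (6) = -2.280
  w = (6 - (-4)·-1.875 - (2)·-3.833) / (7) = 0.881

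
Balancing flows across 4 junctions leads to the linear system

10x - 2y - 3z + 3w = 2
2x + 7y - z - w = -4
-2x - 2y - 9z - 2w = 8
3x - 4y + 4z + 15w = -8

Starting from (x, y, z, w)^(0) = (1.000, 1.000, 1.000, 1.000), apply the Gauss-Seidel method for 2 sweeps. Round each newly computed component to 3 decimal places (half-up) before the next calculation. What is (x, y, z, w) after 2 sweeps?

(-0.086, -0.766, -0.605, -0.559)

Iteration 1:
  x = (2 - (-2)·1.000 - (-3)·1.000 - (3)·1.000) / (10) = 0.400
  y = (-4 - (2)·0.400 - (-1)·1.000 - (-1)·1.000) / (7) = -0.400
  z = (8 - (-2)·0.400 - (-2)·-0.400 - (-2)·1.000) / (-9) = -1.111
  w = (-8 - (3)·0.400 - (-4)·-0.400 - (4)·-1.111) / (15) = -0.424
Iteration 2:
  x = (2 - (-2)·-0.400 - (-3)·-1.111 - (3)·-0.424) / (10) = -0.086
  y = (-4 - (2)·-0.086 - (-1)·-1.111 - (-1)·-0.424) / (7) = -0.766
  z = (8 - (-2)·-0.086 - (-2)·-0.766 - (-2)·-0.424) / (-9) = -0.605
  w = (-8 - (3)·-0.086 - (-4)·-0.766 - (4)·-0.605) / (15) = -0.559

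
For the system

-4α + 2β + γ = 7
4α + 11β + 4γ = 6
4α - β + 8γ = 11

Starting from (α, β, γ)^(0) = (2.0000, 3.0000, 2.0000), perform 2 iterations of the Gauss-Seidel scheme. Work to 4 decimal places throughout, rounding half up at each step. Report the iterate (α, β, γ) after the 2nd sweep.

Iteration 1:
  α = (7 - (2)·3.0000 - (1)·2.0000) / (-4) = 0.2500
  β = (6 - (4)·0.2500 - (4)·2.0000) / (11) = -0.2727
  γ = (11 - (4)·0.2500 - (-1)·-0.2727) / (8) = 1.2159
Iteration 2:
  α = (7 - (2)·-0.2727 - (1)·1.2159) / (-4) = -1.5824
  β = (6 - (4)·-1.5824 - (4)·1.2159) / (11) = 0.6787
  γ = (11 - (4)·-1.5824 - (-1)·0.6787) / (8) = 2.2510

(-1.5824, 0.6787, 2.2510)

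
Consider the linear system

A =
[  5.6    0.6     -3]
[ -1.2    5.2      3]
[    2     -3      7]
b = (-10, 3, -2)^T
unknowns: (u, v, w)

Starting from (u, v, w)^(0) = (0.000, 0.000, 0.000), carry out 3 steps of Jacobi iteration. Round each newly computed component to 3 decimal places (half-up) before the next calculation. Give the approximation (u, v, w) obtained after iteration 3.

(-1.568, -0.157, 0.427)

Iteration 1:
  u = (-10 - (0.6)·0.000 - (-3)·0.000) / (5.6) = -1.786
  v = (3 - (-1.2)·0.000 - (3)·0.000) / (5.2) = 0.577
  w = (-2 - (2)·0.000 - (-3)·0.000) / (7) = -0.286
Iteration 2:
  u = (-10 - (0.6)·0.577 - (-3)·-0.286) / (5.6) = -2.001
  v = (3 - (-1.2)·-1.786 - (3)·-0.286) / (5.2) = 0.330
  w = (-2 - (2)·-1.786 - (-3)·0.577) / (7) = 0.472
Iteration 3:
  u = (-10 - (0.6)·0.330 - (-3)·0.472) / (5.6) = -1.568
  v = (3 - (-1.2)·-2.001 - (3)·0.472) / (5.2) = -0.157
  w = (-2 - (2)·-2.001 - (-3)·0.330) / (7) = 0.427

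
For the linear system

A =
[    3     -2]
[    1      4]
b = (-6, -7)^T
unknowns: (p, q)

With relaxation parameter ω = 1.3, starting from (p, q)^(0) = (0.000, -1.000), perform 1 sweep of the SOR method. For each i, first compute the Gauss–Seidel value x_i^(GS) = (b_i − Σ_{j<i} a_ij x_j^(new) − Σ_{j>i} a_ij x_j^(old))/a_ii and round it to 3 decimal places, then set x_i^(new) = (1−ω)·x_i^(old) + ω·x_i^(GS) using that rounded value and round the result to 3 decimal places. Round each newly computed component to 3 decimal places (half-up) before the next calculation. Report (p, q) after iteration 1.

(-3.467, -0.848)

Iteration 1:
  p: GS value = (-6 - (-2)·-1.000) / (3) = -2.667;  p ← (1−ω)·0.000 + ω·-2.667 = -3.467
  q: GS value = (-7 - (1)·-3.467) / (4) = -0.883;  q ← (1−ω)·-1.000 + ω·-0.883 = -0.848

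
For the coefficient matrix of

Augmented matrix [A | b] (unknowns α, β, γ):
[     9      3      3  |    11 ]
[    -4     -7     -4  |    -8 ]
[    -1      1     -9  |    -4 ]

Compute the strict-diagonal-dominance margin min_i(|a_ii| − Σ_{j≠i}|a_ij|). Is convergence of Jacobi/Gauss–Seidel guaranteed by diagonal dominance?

-1

row 1: |9| − (3+3) = 3
row 2: |-7| − (4+4) = -1
row 3: |-9| − (1+1) = 7
minimum over rows = -1 → not strictly diagonally dominant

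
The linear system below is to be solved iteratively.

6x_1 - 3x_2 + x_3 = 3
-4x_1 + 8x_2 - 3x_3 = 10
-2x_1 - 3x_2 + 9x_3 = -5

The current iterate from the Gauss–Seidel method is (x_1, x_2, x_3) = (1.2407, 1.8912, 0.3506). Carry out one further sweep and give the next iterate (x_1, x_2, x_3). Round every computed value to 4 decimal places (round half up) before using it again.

One sweep:
  x_1 = (3 - (-3)·1.8912 - (1)·0.3506) / (6) = 1.3872
  x_2 = (10 - (-4)·1.3872 - (-3)·0.3506) / (8) = 2.0751
  x_3 = (-5 - (-2)·1.3872 - (-3)·2.0751) / (9) = 0.4444

(1.3872, 2.0751, 0.4444)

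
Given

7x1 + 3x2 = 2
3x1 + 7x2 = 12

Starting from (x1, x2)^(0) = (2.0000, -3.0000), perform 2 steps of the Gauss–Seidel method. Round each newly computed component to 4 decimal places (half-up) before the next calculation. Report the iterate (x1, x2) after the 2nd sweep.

(-0.1603, 1.7830)

Iteration 1:
  x1 = (2 - (3)·-3.0000) / (7) = 1.5714
  x2 = (12 - (3)·1.5714) / (7) = 1.0408
Iteration 2:
  x1 = (2 - (3)·1.0408) / (7) = -0.1603
  x2 = (12 - (3)·-0.1603) / (7) = 1.7830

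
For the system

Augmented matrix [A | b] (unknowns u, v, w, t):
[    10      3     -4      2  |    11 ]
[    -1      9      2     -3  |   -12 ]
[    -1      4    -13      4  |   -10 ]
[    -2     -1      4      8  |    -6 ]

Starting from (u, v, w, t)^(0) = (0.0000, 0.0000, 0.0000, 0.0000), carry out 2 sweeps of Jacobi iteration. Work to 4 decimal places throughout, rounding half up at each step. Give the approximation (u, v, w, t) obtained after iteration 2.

Iteration 1:
  u = (11 - (3)·0.0000 - (-4)·0.0000 - (2)·0.0000) / (10) = 1.1000
  v = (-12 - (-1)·0.0000 - (2)·0.0000 - (-3)·0.0000) / (9) = -1.3333
  w = (-10 - (-1)·0.0000 - (4)·0.0000 - (4)·0.0000) / (-13) = 0.7692
  t = (-6 - (-2)·0.0000 - (-1)·0.0000 - (4)·0.0000) / (8) = -0.7500
Iteration 2:
  u = (11 - (3)·-1.3333 - (-4)·0.7692 - (2)·-0.7500) / (10) = 1.9577
  v = (-12 - (-1)·1.1000 - (2)·0.7692 - (-3)·-0.7500) / (9) = -1.6320
  w = (-10 - (-1)·1.1000 - (4)·-1.3333 - (4)·-0.7500) / (-13) = 0.0436
  t = (-6 - (-2)·1.1000 - (-1)·-1.3333 - (4)·0.7692) / (8) = -1.0263

(1.9577, -1.6320, 0.0436, -1.0263)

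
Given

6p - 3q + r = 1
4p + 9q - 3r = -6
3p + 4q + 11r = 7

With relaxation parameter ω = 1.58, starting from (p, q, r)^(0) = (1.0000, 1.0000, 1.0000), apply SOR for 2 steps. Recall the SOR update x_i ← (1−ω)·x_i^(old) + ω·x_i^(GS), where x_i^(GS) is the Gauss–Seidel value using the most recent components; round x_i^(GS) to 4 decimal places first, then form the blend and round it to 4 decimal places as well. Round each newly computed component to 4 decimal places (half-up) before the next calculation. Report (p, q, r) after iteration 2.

(-1.1273, 1.0216, 0.2920)

Iteration 1:
  p: GS value = (1 - (-3)·1.0000 - (1)·1.0000) / (6) = 0.5000;  p ← (1−ω)·1.0000 + ω·0.5000 = 0.2100
  q: GS value = (-6 - (4)·0.2100 - (-3)·1.0000) / (9) = -0.4267;  q ← (1−ω)·1.0000 + ω·-0.4267 = -1.2542
  r: GS value = (7 - (3)·0.2100 - (4)·-1.2542) / (11) = 1.0352;  r ← (1−ω)·1.0000 + ω·1.0352 = 1.0556
Iteration 2:
  p: GS value = (1 - (-3)·-1.2542 - (1)·1.0556) / (6) = -0.6364;  p ← (1−ω)·0.2100 + ω·-0.6364 = -1.1273
  q: GS value = (-6 - (4)·-1.1273 - (-3)·1.0556) / (9) = 0.1862;  q ← (1−ω)·-1.2542 + ω·0.1862 = 1.0216
  r: GS value = (7 - (3)·-1.1273 - (4)·1.0216) / (11) = 0.5723;  r ← (1−ω)·1.0556 + ω·0.5723 = 0.2920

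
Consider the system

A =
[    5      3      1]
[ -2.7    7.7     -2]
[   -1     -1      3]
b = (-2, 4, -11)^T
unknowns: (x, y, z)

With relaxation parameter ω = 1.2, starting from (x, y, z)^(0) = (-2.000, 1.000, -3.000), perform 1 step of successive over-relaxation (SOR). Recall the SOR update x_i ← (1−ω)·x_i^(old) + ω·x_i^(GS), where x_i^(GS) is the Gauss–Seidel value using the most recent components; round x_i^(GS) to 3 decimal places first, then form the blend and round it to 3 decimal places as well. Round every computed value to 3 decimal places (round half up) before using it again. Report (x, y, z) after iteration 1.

(-0.080, -0.546, -4.050)

Iteration 1:
  x: GS value = (-2 - (3)·1.000 - (1)·-3.000) / (5) = -0.400;  x ← (1−ω)·-2.000 + ω·-0.400 = -0.080
  y: GS value = (4 - (-2.7)·-0.080 - (-2)·-3.000) / (7.7) = -0.288;  y ← (1−ω)·1.000 + ω·-0.288 = -0.546
  z: GS value = (-11 - (-1)·-0.080 - (-1)·-0.546) / (3) = -3.875;  z ← (1−ω)·-3.000 + ω·-3.875 = -4.050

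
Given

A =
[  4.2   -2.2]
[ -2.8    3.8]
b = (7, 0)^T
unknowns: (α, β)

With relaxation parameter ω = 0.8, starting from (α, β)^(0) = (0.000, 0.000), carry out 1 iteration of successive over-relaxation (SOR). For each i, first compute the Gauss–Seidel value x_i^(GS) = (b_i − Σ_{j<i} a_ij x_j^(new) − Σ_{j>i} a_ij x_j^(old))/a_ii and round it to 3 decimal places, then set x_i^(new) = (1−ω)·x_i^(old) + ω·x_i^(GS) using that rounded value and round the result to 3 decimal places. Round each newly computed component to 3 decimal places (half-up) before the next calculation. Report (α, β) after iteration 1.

(1.334, 0.786)

Iteration 1:
  α: GS value = (7 - (-2.2)·0.000) / (4.2) = 1.667;  α ← (1−ω)·0.000 + ω·1.667 = 1.334
  β: GS value = (0 - (-2.8)·1.334) / (3.8) = 0.983;  β ← (1−ω)·0.000 + ω·0.983 = 0.786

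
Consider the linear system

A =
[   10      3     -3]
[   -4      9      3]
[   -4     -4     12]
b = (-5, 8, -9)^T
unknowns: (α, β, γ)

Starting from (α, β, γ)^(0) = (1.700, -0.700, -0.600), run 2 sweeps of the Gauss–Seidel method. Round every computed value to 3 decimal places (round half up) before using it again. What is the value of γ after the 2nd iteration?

Iteration 1:
  α = (-5 - (3)·-0.700 - (-3)·-0.600) / (10) = -0.470
  β = (8 - (-4)·-0.470 - (3)·-0.600) / (9) = 0.880
  γ = (-9 - (-4)·-0.470 - (-4)·0.880) / (12) = -0.613
Iteration 2:
  α = (-5 - (3)·0.880 - (-3)·-0.613) / (10) = -0.948
  β = (8 - (-4)·-0.948 - (3)·-0.613) / (9) = 0.672
  γ = (-9 - (-4)·-0.948 - (-4)·0.672) / (12) = -0.842

-0.842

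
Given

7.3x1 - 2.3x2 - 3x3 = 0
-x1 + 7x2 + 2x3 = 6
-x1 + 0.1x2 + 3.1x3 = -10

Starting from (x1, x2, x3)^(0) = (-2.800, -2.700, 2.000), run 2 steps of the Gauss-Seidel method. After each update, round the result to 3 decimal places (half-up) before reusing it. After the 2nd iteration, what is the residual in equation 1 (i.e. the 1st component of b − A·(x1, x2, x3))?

1.738

Iteration 1:
  x1 = (0 - (-2.3)·-2.700 - (-3)·2.000) / (7.3) = -0.029
  x2 = (6 - (-1)·-0.029 - (2)·2.000) / (7) = 0.282
  x3 = (-10 - (-1)·-0.029 - (0.1)·0.282) / (3.1) = -3.244
Iteration 2:
  x1 = (0 - (-2.3)·0.282 - (-3)·-3.244) / (7.3) = -1.244
  x2 = (6 - (-1)·-1.244 - (2)·-3.244) / (7) = 1.606
  x3 = (-10 - (-1)·-1.244 - (0.1)·1.606) / (3.1) = -3.679
Residual b − A·x = (1.738, 0.872, 0.000)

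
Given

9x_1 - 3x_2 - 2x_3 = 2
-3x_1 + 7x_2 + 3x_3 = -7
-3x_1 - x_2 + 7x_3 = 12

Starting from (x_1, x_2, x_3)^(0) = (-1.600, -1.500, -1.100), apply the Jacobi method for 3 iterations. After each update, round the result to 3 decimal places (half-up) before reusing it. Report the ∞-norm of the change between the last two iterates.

0.172

Iteration 1:
  x_1 = (2 - (-3)·-1.500 - (-2)·-1.100) / (9) = -0.522
  x_2 = (-7 - (-3)·-1.600 - (3)·-1.100) / (7) = -1.214
  x_3 = (12 - (-3)·-1.600 - (-1)·-1.500) / (7) = 0.814
Iteration 2:
  x_1 = (2 - (-3)·-1.214 - (-2)·0.814) / (9) = -0.002
  x_2 = (-7 - (-3)·-0.522 - (3)·0.814) / (7) = -1.573
  x_3 = (12 - (-3)·-0.522 - (-1)·-1.214) / (7) = 1.317
Iteration 3:
  x_1 = (2 - (-3)·-1.573 - (-2)·1.317) / (9) = -0.009
  x_2 = (-7 - (-3)·-0.002 - (3)·1.317) / (7) = -1.565
  x_3 = (12 - (-3)·-0.002 - (-1)·-1.573) / (7) = 1.489
Change: (-0.007, 0.008, 0.172) → max |·| = 0.172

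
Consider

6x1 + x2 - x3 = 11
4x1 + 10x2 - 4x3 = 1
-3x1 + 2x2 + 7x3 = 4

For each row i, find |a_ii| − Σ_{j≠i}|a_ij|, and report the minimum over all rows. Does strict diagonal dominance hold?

2

row 1: |6| − (1+1) = 4
row 2: |10| − (4+4) = 2
row 3: |7| − (3+2) = 2
minimum over rows = 2 → strictly diagonally dominant (convergence guaranteed)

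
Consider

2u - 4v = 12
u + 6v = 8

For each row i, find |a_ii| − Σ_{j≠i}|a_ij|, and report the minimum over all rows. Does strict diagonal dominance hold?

row 1: |2| − (4) = -2
row 2: |6| − (1) = 5
minimum over rows = -2 → not strictly diagonally dominant

-2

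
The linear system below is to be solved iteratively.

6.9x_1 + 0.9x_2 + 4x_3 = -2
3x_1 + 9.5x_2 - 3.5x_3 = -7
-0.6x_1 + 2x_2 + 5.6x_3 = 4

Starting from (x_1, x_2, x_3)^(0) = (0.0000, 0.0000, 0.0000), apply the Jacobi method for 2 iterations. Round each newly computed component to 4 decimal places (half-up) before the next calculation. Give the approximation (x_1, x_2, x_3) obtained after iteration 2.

Iteration 1:
  x_1 = (-2 - (0.9)·0.0000 - (4)·0.0000) / (6.9) = -0.2899
  x_2 = (-7 - (3)·0.0000 - (-3.5)·0.0000) / (9.5) = -0.7368
  x_3 = (4 - (-0.6)·0.0000 - (2)·0.0000) / (5.6) = 0.7143
Iteration 2:
  x_1 = (-2 - (0.9)·-0.7368 - (4)·0.7143) / (6.9) = -0.6078
  x_2 = (-7 - (3)·-0.2899 - (-3.5)·0.7143) / (9.5) = -0.3821
  x_3 = (4 - (-0.6)·-0.2899 - (2)·-0.7368) / (5.6) = 0.9464

(-0.6078, -0.3821, 0.9464)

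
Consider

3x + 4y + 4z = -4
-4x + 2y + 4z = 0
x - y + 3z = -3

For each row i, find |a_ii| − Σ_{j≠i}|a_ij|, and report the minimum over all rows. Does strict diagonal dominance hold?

-6

row 1: |3| − (4+4) = -5
row 2: |2| − (4+4) = -6
row 3: |3| − (1+1) = 1
minimum over rows = -6 → not strictly diagonally dominant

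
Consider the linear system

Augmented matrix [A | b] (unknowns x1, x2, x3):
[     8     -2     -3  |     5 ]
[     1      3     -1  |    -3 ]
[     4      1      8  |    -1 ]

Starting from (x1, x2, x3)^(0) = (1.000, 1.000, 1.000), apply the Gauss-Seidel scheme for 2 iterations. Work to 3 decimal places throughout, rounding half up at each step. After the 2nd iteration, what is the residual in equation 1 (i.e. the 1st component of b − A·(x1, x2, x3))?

1.423

Iteration 1:
  x1 = (5 - (-2)·1.000 - (-3)·1.000) / (8) = 1.250
  x2 = (-3 - (1)·1.250 - (-1)·1.000) / (3) = -1.083
  x3 = (-1 - (4)·1.250 - (1)·-1.083) / (8) = -0.615
Iteration 2:
  x1 = (5 - (-2)·-1.083 - (-3)·-0.615) / (8) = 0.124
  x2 = (-3 - (1)·0.124 - (-1)·-0.615) / (3) = -1.246
  x3 = (-1 - (4)·0.124 - (1)·-1.246) / (8) = -0.031
Residual b − A·x = (1.423, 0.583, -0.002)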